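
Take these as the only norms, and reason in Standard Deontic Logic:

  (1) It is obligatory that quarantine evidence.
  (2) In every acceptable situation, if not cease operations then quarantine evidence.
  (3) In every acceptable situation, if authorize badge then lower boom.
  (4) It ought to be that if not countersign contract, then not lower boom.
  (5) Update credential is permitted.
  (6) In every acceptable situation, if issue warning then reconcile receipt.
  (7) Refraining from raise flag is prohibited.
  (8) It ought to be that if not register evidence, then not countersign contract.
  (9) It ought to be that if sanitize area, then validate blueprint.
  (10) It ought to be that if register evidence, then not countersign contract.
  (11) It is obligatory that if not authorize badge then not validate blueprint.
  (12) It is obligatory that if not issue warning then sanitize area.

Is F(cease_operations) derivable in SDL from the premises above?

No

Premise 2 is O(¬cease_operations → quarantine_evidence); even if O(quarantine_evidence) held, inferring O(¬cease_operations) would be affirming the consequent — invalid.
No other premise forces O(¬cease_operations). An ideal world satisfying every premise can still have cease_operations true, so F(cease_operations) is not derivable.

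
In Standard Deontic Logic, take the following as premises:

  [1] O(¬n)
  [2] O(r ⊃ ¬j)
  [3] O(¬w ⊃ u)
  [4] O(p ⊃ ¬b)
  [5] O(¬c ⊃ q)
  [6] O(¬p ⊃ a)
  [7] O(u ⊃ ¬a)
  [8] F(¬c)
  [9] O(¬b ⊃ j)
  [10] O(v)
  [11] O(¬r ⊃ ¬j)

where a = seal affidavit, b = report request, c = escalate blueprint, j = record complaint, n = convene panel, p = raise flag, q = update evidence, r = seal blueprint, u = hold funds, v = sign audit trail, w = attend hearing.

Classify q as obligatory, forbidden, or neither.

Premise 5 is O(¬c ⊃ q), but O(¬c) is not derivable from the premises, so it does not yield O(q).
No premise or chain of K-axiom applications forces O(q), and none forces O(¬q). So q is neither obligatory nor forbidden under these norms.

Neither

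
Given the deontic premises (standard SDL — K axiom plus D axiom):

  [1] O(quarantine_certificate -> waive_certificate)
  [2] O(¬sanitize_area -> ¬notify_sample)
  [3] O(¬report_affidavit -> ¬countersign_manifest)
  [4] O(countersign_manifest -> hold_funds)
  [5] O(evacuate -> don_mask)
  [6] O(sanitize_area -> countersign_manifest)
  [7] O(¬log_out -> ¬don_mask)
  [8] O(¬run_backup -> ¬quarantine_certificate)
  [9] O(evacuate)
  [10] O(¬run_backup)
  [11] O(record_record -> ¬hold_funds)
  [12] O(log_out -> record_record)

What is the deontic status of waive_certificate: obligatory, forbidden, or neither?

Neither

Premise 1 is O(quarantine_certificate -> waive_certificate), but O(quarantine_certificate) is not derivable from the premises, so it does not yield O(waive_certificate).
No premise or chain of K-axiom applications forces O(waive_certificate), and none forces O(¬waive_certificate). So waive_certificate is neither obligatory nor forbidden under these norms.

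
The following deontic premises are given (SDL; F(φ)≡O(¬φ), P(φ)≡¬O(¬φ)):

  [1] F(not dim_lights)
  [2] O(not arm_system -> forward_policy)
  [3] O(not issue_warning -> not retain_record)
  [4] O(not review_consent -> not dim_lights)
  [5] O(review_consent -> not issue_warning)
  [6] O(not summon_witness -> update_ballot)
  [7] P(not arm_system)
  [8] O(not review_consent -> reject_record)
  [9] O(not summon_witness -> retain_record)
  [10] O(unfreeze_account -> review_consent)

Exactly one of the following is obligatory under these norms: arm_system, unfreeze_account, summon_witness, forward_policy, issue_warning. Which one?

Premise 1 is F(not dim_lights), i.e. O(dim_lights).
Premise 4, O(not review_consent -> not dim_lights), contraposes to O(dim_lights -> review_consent); with O(dim_lights) we get O(review_consent).
From O(review_consent) and premise 5, O(review_consent -> not issue_warning), we obtain O(not issue_warning).
With premise 3, O(not issue_warning -> not retain_record), the K-axiom yields O(not retain_record).
Premise 9, O(not summon_witness -> retain_record), contraposes to O(not retain_record -> summon_witness); with O(not retain_record) we get O(summon_witness).
So O(summon_witness) holds — summon_witness is obligatory. None of the other listed options is made obligatory by any chain of premises.

summon_witness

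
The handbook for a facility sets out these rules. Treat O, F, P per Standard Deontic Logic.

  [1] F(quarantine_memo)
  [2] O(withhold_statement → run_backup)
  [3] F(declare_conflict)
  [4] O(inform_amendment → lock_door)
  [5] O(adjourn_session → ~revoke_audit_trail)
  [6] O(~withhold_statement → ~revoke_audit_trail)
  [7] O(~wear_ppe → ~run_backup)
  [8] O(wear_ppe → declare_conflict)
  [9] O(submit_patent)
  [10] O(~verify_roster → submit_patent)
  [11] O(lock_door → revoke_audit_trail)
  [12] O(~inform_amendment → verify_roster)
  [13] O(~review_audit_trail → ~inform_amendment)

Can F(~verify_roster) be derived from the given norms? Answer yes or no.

Premise 3 is F(declare_conflict), i.e. O(~declare_conflict).
Premise 8, O(wear_ppe → declare_conflict), contraposes to O(~declare_conflict → ~wear_ppe); with O(~declare_conflict) we get O(~wear_ppe).
From O(~wear_ppe) and premise 7, O(~wear_ppe → ~run_backup), we obtain O(~run_backup).
The contrapositive of premise 2 (O(withhold_statement → run_backup)) is O(~run_backup → ~withhold_statement), and O(~run_backup) is already established, so O(~withhold_statement).
Premise 6 is O(~withhold_statement → ~revoke_audit_trail); since O(~withhold_statement), deontic closure gives O(~revoke_audit_trail).
Premise 11 is O(lock_door → revoke_audit_trail); contrapositively O(~revoke_audit_trail → ~lock_door). Since O(~revoke_audit_trail) holds, K gives O(~lock_door).
Premise 4, O(inform_amendment → lock_door), contraposes to O(~lock_door → ~inform_amendment); with O(~lock_door) we get O(~inform_amendment).
Premise 12 is O(~inform_amendment → verify_roster); since O(~inform_amendment), deontic closure gives O(verify_roster).
Premises 1, 5, 9, 10, 13 do not contribute to this derivation.
So O(verify_roster) holds, i.e. F(~verify_roster). The claim follows.

Yes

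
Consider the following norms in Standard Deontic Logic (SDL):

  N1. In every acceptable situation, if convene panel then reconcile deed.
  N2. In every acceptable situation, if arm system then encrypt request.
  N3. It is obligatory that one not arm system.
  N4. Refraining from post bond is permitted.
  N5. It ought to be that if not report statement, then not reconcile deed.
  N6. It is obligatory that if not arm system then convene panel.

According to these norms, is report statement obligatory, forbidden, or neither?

Obligatory

Premise 3 gives O(¬arm_system).
With premise 6, O(¬arm_system → convene_panel), the K-axiom yields O(convene_panel).
With premise 1, O(convene_panel → reconcile_deed), the K-axiom yields O(reconcile_deed).
Premise 5, O(¬report_statement → ¬reconcile_deed), contraposes to O(reconcile_deed → report_statement); with O(reconcile_deed) we get O(report_statement).
Premises 2, 4 do not contribute to this derivation.
Hence report_statement is obligatory.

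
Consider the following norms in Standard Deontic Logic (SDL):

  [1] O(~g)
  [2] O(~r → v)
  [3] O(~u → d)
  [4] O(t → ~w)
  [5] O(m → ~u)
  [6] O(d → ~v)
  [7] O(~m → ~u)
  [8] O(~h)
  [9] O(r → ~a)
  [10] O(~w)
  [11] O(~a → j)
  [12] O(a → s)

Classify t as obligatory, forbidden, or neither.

Neither

Premise 4 is O(t → ~w); even if O(~w) held, inferring O(t) would be affirming the consequent — invalid.
No premise or chain of K-axiom applications forces O(t), and none forces O(~t). So t is neither obligatory nor forbidden under these norms.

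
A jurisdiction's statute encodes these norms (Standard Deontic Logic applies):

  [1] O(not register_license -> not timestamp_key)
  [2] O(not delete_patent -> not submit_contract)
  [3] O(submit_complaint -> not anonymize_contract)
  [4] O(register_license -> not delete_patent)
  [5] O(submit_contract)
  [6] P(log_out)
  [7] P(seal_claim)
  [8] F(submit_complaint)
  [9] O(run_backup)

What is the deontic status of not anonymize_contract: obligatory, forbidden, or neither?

Neither

Premise 3 is O(submit_complaint -> not anonymize_contract), but O(submit_complaint) is not derivable from the premises, so it does not yield O(not anonymize_contract).
No premise or chain of K-axiom applications forces O(not anonymize_contract), and none forces O(anonymize_contract). So not anonymize_contract is neither obligatory nor forbidden under these norms.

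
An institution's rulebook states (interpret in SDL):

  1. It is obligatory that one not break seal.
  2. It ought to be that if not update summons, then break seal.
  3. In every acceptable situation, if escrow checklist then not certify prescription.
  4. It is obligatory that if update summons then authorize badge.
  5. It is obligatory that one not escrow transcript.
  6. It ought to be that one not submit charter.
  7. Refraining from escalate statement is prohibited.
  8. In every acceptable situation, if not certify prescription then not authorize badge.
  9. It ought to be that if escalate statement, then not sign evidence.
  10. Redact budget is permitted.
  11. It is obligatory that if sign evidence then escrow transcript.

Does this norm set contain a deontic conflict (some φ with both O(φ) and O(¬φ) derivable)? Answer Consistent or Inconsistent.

Consistent

Premise 11 is O(sign_evidence → escrow_transcript), but O(sign_evidence) is not derivable from the premises, so it does not yield O(escrow_transcript).
So O(escrow_transcript) is not derivable, and the apparent clash with O(¬escrow_transcript) does not arise.
A world satisfying every obligation exists (e.g. authorize_badge=true, break_seal=false, certify_prescription=true, escalate_statement=true, escrow_checklist=false, escrow_transcript=false, redact_budget=false, sign_evidence=false, submit_charter=false, update_summons=true); no atom is both obligatory and forbidden, so the set is consistent.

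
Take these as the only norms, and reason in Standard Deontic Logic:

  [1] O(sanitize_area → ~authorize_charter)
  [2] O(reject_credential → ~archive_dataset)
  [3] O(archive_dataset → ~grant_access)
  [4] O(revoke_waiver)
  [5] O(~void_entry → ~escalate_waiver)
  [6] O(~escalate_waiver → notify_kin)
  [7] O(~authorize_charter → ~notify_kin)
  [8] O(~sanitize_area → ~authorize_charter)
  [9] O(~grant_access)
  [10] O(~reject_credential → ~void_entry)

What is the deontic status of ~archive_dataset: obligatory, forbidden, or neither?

Obligatory

Premises 8 and 1 are O(~sanitize_area → ~authorize_charter) and O(sanitize_area → ~authorize_charter); every ideal world satisfies ~sanitize_area or sanitize_area, so in either case ~authorize_charter holds — hence O(~authorize_charter).
With premise 7, O(~authorize_charter → ~notify_kin), the K-axiom yields O(~notify_kin).
Premise 6, O(~escalate_waiver → notify_kin), contraposes to O(~notify_kin → escalate_waiver); with O(~notify_kin) we get O(escalate_waiver).
The contrapositive of premise 5 (O(~void_entry → ~escalate_waiver)) is O(escalate_waiver → void_entry), and O(escalate_waiver) is already established, so O(void_entry).
The contrapositive of premise 10 (O(~reject_credential → ~void_entry)) is O(void_entry → reject_credential), and O(void_entry) is already established, so O(reject_credential).
Premise 2 is O(reject_credential → ~archive_dataset); since O(reject_credential), deontic closure gives O(~archive_dataset).
Premises 3, 4, 9 do not contribute to this derivation.
Hence ~archive_dataset is obligatory.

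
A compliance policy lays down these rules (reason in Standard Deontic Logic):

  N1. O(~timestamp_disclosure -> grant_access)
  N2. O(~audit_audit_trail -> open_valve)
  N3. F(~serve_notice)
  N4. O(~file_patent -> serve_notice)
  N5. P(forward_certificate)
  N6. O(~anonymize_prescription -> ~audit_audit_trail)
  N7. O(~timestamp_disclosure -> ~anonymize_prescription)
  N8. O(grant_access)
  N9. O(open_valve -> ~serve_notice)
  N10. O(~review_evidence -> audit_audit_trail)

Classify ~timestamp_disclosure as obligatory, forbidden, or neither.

Forbidden

F(~serve_notice) at premise 3 means O(serve_notice).
Premise 9, O(open_valve -> ~serve_notice), contraposes to O(serve_notice -> ~open_valve); with O(serve_notice) we get O(~open_valve).
Premise 2, O(~audit_audit_trail -> open_valve), contraposes to O(~open_valve -> audit_audit_trail); with O(~open_valve) we get O(audit_audit_trail).
The contrapositive of premise 6 (O(~anonymize_prescription -> ~audit_audit_trail)) is O(audit_audit_trail -> anonymize_prescription), and O(audit_audit_trail) is already established, so O(anonymize_prescription).
Premise 7, O(~timestamp_disclosure -> ~anonymize_prescription), contraposes to O(anonymize_prescription -> timestamp_disclosure); with O(anonymize_prescription) we get O(timestamp_disclosure).
Premises 1, 4, 5, 8, 10 do not contribute to this derivation.
Thus O(timestamp_disclosure), which is F(~timestamp_disclosure): ~timestamp_disclosure is forbidden.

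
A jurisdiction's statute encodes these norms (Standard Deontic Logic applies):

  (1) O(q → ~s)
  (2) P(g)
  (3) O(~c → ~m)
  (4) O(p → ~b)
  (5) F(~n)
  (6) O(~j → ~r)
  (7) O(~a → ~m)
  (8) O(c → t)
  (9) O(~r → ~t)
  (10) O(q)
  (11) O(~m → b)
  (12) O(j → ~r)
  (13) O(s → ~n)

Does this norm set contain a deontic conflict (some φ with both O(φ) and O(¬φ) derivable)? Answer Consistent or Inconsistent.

Premise 13 is O(s → ~n), but O(s) is not derivable from the premises, so it does not yield O(~n).
So O(~n) is not derivable, and the apparent clash with O(n) does not arise.
A world satisfying every obligation exists (e.g. a=false, b=true, c=false, g=false, j=false, m=false, n=true, p=false, q=true, r=false, s=false, t=false); no atom is both obligatory and forbidden, so the set is consistent.

Consistent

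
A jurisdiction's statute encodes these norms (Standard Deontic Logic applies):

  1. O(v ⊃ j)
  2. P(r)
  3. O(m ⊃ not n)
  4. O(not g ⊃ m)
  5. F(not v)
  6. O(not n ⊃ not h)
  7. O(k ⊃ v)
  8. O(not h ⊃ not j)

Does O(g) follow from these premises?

Premise 5, F(not v), is equivalent to O(v).
From O(v) and premise 1, O(v ⊃ j), we obtain O(j).
Premise 8, O(not h ⊃ not j), contraposes to O(j ⊃ h); with O(j) we get O(h).
The contrapositive of premise 6 (O(not n ⊃ not h)) is O(h ⊃ n), and O(h) is already established, so O(n).
The contrapositive of premise 3 (O(m ⊃ not n)) is O(n ⊃ not m), and O(n) is already established, so O(not m).
Premise 4, O(not g ⊃ m), contraposes to O(not m ⊃ g); with O(not m) we get O(g).
Premises 2, 7 do not contribute to this derivation.
So O(g) follows.

Yes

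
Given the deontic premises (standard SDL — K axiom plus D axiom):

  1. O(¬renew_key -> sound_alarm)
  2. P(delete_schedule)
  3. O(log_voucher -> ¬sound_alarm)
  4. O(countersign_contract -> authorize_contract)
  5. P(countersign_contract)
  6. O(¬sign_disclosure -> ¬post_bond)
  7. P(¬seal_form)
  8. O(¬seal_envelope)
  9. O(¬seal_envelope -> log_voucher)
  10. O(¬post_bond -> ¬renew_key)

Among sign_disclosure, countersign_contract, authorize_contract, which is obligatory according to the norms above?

sign_disclosure

From premise 8 we have O(¬seal_envelope).
Applying K to premise 9 (O(¬seal_envelope -> log_voucher)) and O(¬seal_envelope) yields O(log_voucher).
Premise 3 is O(log_voucher -> ¬sound_alarm); since O(log_voucher), deontic closure gives O(¬sound_alarm).
Premise 1, O(¬renew_key -> sound_alarm), contraposes to O(¬sound_alarm -> renew_key); with O(¬sound_alarm) we get O(renew_key).
Premise 10, O(¬post_bond -> ¬renew_key), contraposes to O(renew_key -> post_bond); with O(renew_key) we get O(post_bond).
Premise 6, O(¬sign_disclosure -> ¬post_bond), contraposes to O(post_bond -> sign_disclosure); with O(post_bond) we get O(sign_disclosure).
So O(sign_disclosure) holds — sign_disclosure is obligatory. None of the other listed options is made obligatory by any chain of premises.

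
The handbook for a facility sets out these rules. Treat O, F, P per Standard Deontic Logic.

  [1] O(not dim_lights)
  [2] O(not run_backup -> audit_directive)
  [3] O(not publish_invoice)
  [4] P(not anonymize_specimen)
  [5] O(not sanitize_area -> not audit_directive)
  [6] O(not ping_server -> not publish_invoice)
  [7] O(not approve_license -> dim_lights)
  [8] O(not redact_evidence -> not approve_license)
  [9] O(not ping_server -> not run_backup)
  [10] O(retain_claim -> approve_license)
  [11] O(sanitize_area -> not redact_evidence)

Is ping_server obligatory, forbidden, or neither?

Obligatory

From premise 1 we have O(not dim_lights).
Premise 7, O(not approve_license -> dim_lights), contraposes to O(not dim_lights -> approve_license); with O(not dim_lights) we get O(approve_license).
The contrapositive of premise 8 (O(not redact_evidence -> not approve_license)) is O(approve_license -> redact_evidence), and O(approve_license) is already established, so O(redact_evidence).
The contrapositive of premise 11 (O(sanitize_area -> not redact_evidence)) is O(redact_evidence -> not sanitize_area), and O(redact_evidence) is already established, so O(not sanitize_area).
Applying K to premise 5 (O(not sanitize_area -> not audit_directive)) and O(not sanitize_area) yields O(not audit_directive).
Premise 2, O(not run_backup -> audit_directive), contraposes to O(not audit_directive -> run_backup); with O(not audit_directive) we get O(run_backup).
The contrapositive of premise 9 (O(not ping_server -> not run_backup)) is O(run_backup -> ping_server), and O(run_backup) is already established, so O(ping_server).
Premises 3, 4, 6, 10 do not contribute to this derivation.
Hence ping_server is obligatory.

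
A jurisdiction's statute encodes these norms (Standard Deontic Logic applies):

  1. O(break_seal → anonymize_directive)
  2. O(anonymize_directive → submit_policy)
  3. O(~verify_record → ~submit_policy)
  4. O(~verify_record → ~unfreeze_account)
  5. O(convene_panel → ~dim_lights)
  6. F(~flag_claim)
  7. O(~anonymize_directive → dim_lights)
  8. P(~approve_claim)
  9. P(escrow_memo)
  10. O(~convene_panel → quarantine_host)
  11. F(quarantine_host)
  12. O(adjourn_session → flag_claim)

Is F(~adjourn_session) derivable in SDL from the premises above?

Premise 12 is O(adjourn_session → flag_claim); even if O(flag_claim) held, inferring O(adjourn_session) would be affirming the consequent — invalid.
No other premise forces O(adjourn_session). An ideal world satisfying every premise can still have ~adjourn_session true, so F(~adjourn_session) is not derivable.

No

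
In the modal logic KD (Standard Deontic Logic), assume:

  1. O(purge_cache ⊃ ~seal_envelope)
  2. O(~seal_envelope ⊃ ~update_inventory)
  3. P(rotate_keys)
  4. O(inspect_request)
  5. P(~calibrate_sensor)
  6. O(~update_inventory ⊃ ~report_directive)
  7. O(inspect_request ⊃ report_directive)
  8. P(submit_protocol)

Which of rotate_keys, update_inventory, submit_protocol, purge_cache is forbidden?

purge_cache

Premise 4 states O(inspect_request) outright.
Applying K to premise 7 (O(inspect_request ⊃ report_directive)) and O(inspect_request) yields O(report_directive).
Premise 6, O(~update_inventory ⊃ ~report_directive), contraposes to O(report_directive ⊃ update_inventory); with O(report_directive) we get O(update_inventory).
Premise 2 is O(~seal_envelope ⊃ ~update_inventory); contrapositively O(update_inventory ⊃ seal_envelope). Since O(update_inventory) holds, K gives O(seal_envelope).
Premise 1, O(purge_cache ⊃ ~seal_envelope), contraposes to O(seal_envelope ⊃ ~purge_cache); with O(seal_envelope) we get O(~purge_cache).
So O(~purge_cache) holds, i.e. purge_cache is forbidden. None of the other listed options is forbidden under the premises.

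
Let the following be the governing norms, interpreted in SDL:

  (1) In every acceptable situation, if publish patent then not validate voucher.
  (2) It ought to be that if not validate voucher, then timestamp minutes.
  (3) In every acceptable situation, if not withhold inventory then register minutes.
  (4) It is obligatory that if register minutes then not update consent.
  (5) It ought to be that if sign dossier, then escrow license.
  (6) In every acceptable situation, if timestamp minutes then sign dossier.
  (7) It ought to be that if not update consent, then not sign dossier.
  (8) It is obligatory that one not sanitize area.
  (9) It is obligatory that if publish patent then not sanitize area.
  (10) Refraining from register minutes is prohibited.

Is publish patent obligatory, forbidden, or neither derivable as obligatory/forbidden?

F(¬register_minutes) at premise 10 means O(register_minutes).
With premise 4, O(register_minutes → ¬update_consent), the K-axiom yields O(¬update_consent).
From O(¬update_consent) and premise 7, O(¬update_consent → ¬sign_dossier), we obtain O(¬sign_dossier).
The contrapositive of premise 6 (O(timestamp_minutes → sign_dossier)) is O(¬sign_dossier → ¬timestamp_minutes), and O(¬sign_dossier) is already established, so O(¬timestamp_minutes).
Premise 2, O(¬validate_voucher → timestamp_minutes), contraposes to O(¬timestamp_minutes → validate_voucher); with O(¬timestamp_minutes) we get O(validate_voucher).
The contrapositive of premise 1 (O(publish_patent → ¬validate_voucher)) is O(validate_voucher → ¬publish_patent), and O(validate_voucher) is already established, so O(¬publish_patent).
Premises 3, 5, 8, 9 do not contribute to this derivation.
Thus O(¬publish_patent), which is F(publish_patent): publish_patent is forbidden.

Forbidden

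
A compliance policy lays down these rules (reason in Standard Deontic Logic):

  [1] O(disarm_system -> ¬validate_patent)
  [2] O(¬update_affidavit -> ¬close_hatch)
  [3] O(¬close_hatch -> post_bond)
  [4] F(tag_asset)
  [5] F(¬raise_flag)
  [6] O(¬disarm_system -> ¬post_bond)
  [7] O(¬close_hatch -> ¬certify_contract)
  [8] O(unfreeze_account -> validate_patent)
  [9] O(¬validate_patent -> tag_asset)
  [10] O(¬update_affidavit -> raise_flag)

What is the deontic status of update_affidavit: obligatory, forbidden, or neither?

Obligatory

F(tag_asset) at premise 4 means O(¬tag_asset).
Premise 9, O(¬validate_patent -> tag_asset), contraposes to O(¬tag_asset -> validate_patent); with O(¬tag_asset) we get O(validate_patent).
The contrapositive of premise 1 (O(disarm_system -> ¬validate_patent)) is O(validate_patent -> ¬disarm_system), and O(validate_patent) is already established, so O(¬disarm_system).
Applying K to premise 6 (O(¬disarm_system -> ¬post_bond)) and O(¬disarm_system) yields O(¬post_bond).
The contrapositive of premise 3 (O(¬close_hatch -> post_bond)) is O(¬post_bond -> close_hatch), and O(¬post_bond) is already established, so O(close_hatch).
Premise 2 is O(¬update_affidavit -> ¬close_hatch); contrapositively O(close_hatch -> update_affidavit). Since O(close_hatch) holds, K gives O(update_affidavit).
Premises 5, 7, 8, 10 do not contribute to this derivation.
Hence update_affidavit is obligatory.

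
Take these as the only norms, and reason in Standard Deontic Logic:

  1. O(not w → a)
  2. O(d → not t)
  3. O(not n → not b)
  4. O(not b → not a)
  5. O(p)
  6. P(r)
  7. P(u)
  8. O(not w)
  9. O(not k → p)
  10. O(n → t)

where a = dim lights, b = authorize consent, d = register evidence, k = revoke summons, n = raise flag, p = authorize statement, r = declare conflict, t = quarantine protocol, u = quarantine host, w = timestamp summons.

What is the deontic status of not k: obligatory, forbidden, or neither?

Premise 9 is O(not k → p); even if O(p) held, inferring O(not k) would be affirming the consequent — invalid.
No premise or chain of K-axiom applications forces O(not k), and none forces O(k). So not k is neither obligatory nor forbidden under these norms.

Neither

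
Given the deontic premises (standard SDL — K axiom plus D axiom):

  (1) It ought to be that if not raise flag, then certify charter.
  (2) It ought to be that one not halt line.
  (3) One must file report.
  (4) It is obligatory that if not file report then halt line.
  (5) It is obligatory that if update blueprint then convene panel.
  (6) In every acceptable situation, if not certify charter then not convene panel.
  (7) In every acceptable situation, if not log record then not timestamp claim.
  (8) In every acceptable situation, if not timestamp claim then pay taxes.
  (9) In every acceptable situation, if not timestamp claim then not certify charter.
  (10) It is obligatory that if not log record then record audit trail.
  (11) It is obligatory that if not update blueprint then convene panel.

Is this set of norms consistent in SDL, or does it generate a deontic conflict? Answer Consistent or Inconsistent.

Consistent

Premise 4 is O(¬file_report → halt_line), but O(¬file_report) is not derivable from the premises, so it does not yield O(halt_line).
So O(halt_line) is not derivable, and the apparent clash with O(¬halt_line) does not arise.
A world satisfying every obligation exists (e.g. certify_charter=true, convene_panel=true, file_report=true, halt_line=false, log_record=true, pay_taxes=false, raise_flag=false, record_audit_trail=false, timestamp_claim=true, update_blueprint=false); no atom is both obligatory and forbidden, so the set is consistent.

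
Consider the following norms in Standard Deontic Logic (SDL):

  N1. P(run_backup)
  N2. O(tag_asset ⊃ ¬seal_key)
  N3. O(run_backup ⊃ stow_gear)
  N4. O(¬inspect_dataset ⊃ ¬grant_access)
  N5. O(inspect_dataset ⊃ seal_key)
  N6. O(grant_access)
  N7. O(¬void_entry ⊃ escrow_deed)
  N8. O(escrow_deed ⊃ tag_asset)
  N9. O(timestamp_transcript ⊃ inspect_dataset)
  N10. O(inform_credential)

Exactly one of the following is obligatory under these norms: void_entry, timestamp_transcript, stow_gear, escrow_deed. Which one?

void_entry

Premise 6 states O(grant_access) outright.
Premise 4 is O(¬inspect_dataset ⊃ ¬grant_access); contrapositively O(grant_access ⊃ inspect_dataset). Since O(grant_access) holds, K gives O(inspect_dataset).
With premise 5, O(inspect_dataset ⊃ seal_key), the K-axiom yields O(seal_key).
Premise 2 is O(tag_asset ⊃ ¬seal_key); contrapositively O(seal_key ⊃ ¬tag_asset). Since O(seal_key) holds, K gives O(¬tag_asset).
Premise 8, O(escrow_deed ⊃ tag_asset), contraposes to O(¬tag_asset ⊃ ¬escrow_deed); with O(¬tag_asset) we get O(¬escrow_deed).
The contrapositive of premise 7 (O(¬void_entry ⊃ escrow_deed)) is O(¬escrow_deed ⊃ void_entry), and O(¬escrow_deed) is already established, so O(void_entry).
So O(void_entry) holds — void_entry is obligatory. None of the other listed options is made obligatory by any chain of premises.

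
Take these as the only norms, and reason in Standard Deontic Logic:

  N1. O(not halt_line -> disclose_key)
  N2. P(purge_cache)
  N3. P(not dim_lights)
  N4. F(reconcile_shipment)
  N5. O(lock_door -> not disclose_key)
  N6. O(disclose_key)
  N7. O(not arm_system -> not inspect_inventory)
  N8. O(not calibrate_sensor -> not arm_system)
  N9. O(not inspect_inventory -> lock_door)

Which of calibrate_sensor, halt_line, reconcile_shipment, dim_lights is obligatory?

calibrate_sensor

Premise 6 gives O(disclose_key).
Premise 5, O(lock_door -> not disclose_key), contraposes to O(disclose_key -> not lock_door); with O(disclose_key) we get O(not lock_door).
The contrapositive of premise 9 (O(not inspect_inventory -> lock_door)) is O(not lock_door -> inspect_inventory), and O(not lock_door) is already established, so O(inspect_inventory).
The contrapositive of premise 7 (O(not arm_system -> not inspect_inventory)) is O(inspect_inventory -> arm_system), and O(inspect_inventory) is already established, so O(arm_system).
Premise 8 is O(not calibrate_sensor -> not arm_system); contrapositively O(arm_system -> calibrate_sensor). Since O(arm_system) holds, K gives O(calibrate_sensor).
So O(calibrate_sensor) holds — calibrate_sensor is obligatory. None of the other listed options is made obligatory by any chain of premises.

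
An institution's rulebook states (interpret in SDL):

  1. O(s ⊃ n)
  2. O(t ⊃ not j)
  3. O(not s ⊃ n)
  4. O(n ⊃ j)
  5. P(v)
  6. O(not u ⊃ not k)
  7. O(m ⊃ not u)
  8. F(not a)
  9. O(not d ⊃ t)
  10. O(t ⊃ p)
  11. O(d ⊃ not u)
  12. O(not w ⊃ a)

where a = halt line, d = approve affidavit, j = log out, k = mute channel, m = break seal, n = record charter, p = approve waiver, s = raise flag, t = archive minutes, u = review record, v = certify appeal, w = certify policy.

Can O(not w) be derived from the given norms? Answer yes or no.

Premise 12 is O(not w ⊃ a); even if O(a) held, inferring O(not w) would be affirming the consequent — invalid.
No other premise forces O(not w). An ideal world satisfying every premise can still have not w false, so O(not w) is not derivable.

No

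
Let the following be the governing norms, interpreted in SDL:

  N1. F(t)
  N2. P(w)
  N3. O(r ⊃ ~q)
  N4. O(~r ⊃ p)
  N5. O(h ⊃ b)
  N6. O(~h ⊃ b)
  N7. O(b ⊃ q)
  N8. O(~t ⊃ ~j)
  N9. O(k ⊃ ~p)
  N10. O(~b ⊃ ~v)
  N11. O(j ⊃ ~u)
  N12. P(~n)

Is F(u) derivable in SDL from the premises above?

Premise 11 is O(j ⊃ ~u), but O(j) is not derivable from the premises, so it does not yield O(~u).
No other premise forces O(~u). An ideal world satisfying every premise can still have u true, so F(u) is not derivable.

No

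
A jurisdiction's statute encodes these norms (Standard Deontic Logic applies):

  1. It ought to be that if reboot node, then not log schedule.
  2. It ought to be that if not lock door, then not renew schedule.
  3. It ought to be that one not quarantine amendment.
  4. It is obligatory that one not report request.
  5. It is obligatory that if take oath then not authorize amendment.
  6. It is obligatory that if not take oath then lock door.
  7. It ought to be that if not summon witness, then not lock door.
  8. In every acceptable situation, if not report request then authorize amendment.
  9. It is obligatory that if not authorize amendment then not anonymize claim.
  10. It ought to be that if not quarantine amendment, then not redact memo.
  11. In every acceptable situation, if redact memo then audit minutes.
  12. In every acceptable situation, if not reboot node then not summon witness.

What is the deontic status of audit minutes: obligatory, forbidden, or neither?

Neither

Premise 11 is O(redact_memo → audit_minutes), but O(redact_memo) is not derivable from the premises, so it does not yield O(audit_minutes).
No premise or chain of K-axiom applications forces O(audit_minutes), and none forces O(¬audit_minutes). So audit_minutes is neither obligatory nor forbidden under these norms.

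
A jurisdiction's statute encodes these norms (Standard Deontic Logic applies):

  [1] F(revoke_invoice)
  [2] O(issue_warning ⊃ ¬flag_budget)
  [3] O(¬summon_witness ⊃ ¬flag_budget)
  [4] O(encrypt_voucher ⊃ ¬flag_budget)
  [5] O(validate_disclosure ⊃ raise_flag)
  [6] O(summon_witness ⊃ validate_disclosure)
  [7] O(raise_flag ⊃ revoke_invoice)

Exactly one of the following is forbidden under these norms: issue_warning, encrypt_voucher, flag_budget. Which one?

flag_budget

Premise 1, F(revoke_invoice), is equivalent to O(¬revoke_invoice).
Premise 7 is O(raise_flag ⊃ revoke_invoice); contrapositively O(¬revoke_invoice ⊃ ¬raise_flag). Since O(¬revoke_invoice) holds, K gives O(¬raise_flag).
The contrapositive of premise 5 (O(validate_disclosure ⊃ raise_flag)) is O(¬raise_flag ⊃ ¬validate_disclosure), and O(¬raise_flag) is already established, so O(¬validate_disclosure).
Premise 6 is O(summon_witness ⊃ validate_disclosure); contrapositively O(¬validate_disclosure ⊃ ¬summon_witness). Since O(¬validate_disclosure) holds, K gives O(¬summon_witness).
Premise 3 is O(¬summon_witness ⊃ ¬flag_budget); since O(¬summon_witness), deontic closure gives O(¬flag_budget).
So O(¬flag_budget) holds, i.e. flag_budget is forbidden. None of the other listed options is forbidden under the premises.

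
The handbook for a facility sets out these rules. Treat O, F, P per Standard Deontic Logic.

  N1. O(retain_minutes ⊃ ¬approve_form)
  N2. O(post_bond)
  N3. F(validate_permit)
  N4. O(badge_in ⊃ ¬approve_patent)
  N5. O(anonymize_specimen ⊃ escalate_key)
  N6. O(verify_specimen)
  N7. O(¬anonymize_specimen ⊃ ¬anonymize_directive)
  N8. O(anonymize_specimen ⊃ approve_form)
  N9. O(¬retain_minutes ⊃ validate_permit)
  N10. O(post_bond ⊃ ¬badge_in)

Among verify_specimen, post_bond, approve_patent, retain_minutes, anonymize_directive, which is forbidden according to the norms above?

Premise 3 is F(validate_permit), i.e. O(¬validate_permit).
Premise 9 is O(¬retain_minutes ⊃ validate_permit); contrapositively O(¬validate_permit ⊃ retain_minutes). Since O(¬validate_permit) holds, K gives O(retain_minutes).
Premise 1 is O(retain_minutes ⊃ ¬approve_form); since O(retain_minutes), deontic closure gives O(¬approve_form).
The contrapositive of premise 8 (O(anonymize_specimen ⊃ approve_form)) is O(¬approve_form ⊃ ¬anonymize_specimen), and O(¬approve_form) is already established, so O(¬anonymize_specimen).
Applying K to premise 7 (O(¬anonymize_specimen ⊃ ¬anonymize_directive)) and O(¬anonymize_specimen) yields O(¬anonymize_directive).
So O(¬anonymize_directive) holds, i.e. anonymize_directive is forbidden. None of the other listed options is forbidden under the premises.

anonymize_directive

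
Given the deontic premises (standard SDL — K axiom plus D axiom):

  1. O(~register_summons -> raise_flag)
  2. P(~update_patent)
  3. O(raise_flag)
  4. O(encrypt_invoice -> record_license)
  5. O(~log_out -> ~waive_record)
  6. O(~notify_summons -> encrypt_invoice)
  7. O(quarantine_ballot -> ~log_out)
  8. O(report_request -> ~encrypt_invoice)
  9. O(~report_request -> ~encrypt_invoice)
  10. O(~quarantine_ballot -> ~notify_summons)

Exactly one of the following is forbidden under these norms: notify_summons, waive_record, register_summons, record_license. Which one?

waive_record

Premises 9 and 8 cover both cases: O(~report_request -> ~encrypt_invoice) and O(report_request -> ~encrypt_invoice). Since ~report_request ∨ report_request is a tautology, O(~encrypt_invoice) follows.
The contrapositive of premise 6 (O(~notify_summons -> encrypt_invoice)) is O(~encrypt_invoice -> notify_summons), and O(~encrypt_invoice) is already established, so O(notify_summons).
Premise 10, O(~quarantine_ballot -> ~notify_summons), contraposes to O(notify_summons -> quarantine_ballot); with O(notify_summons) we get O(quarantine_ballot).
With premise 7, O(quarantine_ballot -> ~log_out), the K-axiom yields O(~log_out).
Premise 5 is O(~log_out -> ~waive_record); since O(~log_out), deontic closure gives O(~waive_record).
So O(~waive_record) holds, i.e. waive_record is forbidden. None of the other listed options is forbidden under the premises.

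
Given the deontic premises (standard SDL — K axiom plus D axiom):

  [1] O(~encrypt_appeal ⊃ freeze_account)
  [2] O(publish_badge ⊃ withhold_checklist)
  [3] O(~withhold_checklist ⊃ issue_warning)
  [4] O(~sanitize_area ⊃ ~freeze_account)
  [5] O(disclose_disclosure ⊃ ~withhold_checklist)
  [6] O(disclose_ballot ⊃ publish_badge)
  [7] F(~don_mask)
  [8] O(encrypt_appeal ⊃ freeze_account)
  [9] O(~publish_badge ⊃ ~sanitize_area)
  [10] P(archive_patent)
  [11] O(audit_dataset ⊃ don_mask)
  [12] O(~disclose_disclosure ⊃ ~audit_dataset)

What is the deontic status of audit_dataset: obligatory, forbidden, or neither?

Premises 8 and 1 are O(encrypt_appeal ⊃ freeze_account) and O(~encrypt_appeal ⊃ freeze_account); every ideal world satisfies encrypt_appeal or ~encrypt_appeal, so in either case freeze_account holds — hence O(freeze_account).
Premise 4, O(~sanitize_area ⊃ ~freeze_account), contraposes to O(freeze_account ⊃ sanitize_area); with O(freeze_account) we get O(sanitize_area).
The contrapositive of premise 9 (O(~publish_badge ⊃ ~sanitize_area)) is O(sanitize_area ⊃ publish_badge), and O(sanitize_area) is already established, so O(publish_badge).
Premise 2 is O(publish_badge ⊃ withhold_checklist); since O(publish_badge), deontic closure gives O(withhold_checklist).
The contrapositive of premise 5 (O(disclose_disclosure ⊃ ~withhold_checklist)) is O(withhold_checklist ⊃ ~disclose_disclosure), and O(withhold_checklist) is already established, so O(~disclose_disclosure).
Applying K to premise 12 (O(~disclose_disclosure ⊃ ~audit_dataset)) and O(~disclose_disclosure) yields O(~audit_dataset).
Premises 3, 6, 7, 10, 11 do not contribute to this derivation.
Thus O(~audit_dataset), which is F(audit_dataset): audit_dataset is forbidden.

Forbidden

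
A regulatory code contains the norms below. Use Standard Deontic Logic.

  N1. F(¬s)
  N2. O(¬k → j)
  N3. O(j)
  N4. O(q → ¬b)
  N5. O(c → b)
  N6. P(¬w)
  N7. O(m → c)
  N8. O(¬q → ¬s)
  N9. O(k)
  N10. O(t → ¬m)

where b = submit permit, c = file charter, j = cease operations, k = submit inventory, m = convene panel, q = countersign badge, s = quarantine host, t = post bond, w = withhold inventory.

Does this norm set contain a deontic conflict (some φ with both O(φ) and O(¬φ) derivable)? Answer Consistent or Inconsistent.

Premise 2 is O(¬k → j); even if O(j) held, inferring O(¬k) would be affirming the consequent — invalid.
So O(¬k) is not derivable, and the apparent clash with O(k) does not arise.
A world satisfying every obligation exists (e.g. b=false, c=false, j=true, k=true, m=false, q=true, s=true, t=false, w=false); no atom is both obligatory and forbidden, so the set is consistent.

Consistent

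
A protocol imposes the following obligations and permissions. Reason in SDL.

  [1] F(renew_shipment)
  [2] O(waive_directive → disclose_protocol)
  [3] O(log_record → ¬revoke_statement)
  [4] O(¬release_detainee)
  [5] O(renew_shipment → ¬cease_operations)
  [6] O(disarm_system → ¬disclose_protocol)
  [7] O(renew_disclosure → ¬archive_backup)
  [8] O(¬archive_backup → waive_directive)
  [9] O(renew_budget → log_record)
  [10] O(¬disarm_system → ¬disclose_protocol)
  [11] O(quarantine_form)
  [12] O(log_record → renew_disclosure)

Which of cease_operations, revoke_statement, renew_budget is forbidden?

renew_budget

By case analysis on ¬disarm_system: premise 10 gives O(¬disarm_system → ¬disclose_protocol) and premise 6 gives O(disarm_system → ¬disclose_protocol), so O(¬disclose_protocol) either way.
Premise 2 is O(waive_directive → disclose_protocol); contrapositively O(¬disclose_protocol → ¬waive_directive). Since O(¬disclose_protocol) holds, K gives O(¬waive_directive).
Premise 8, O(¬archive_backup → waive_directive), contraposes to O(¬waive_directive → archive_backup); with O(¬waive_directive) we get O(archive_backup).
Premise 7, O(renew_disclosure → ¬archive_backup), contraposes to O(archive_backup → ¬renew_disclosure); with O(archive_backup) we get O(¬renew_disclosure).
Premise 12, O(log_record → renew_disclosure), contraposes to O(¬renew_disclosure → ¬log_record); with O(¬renew_disclosure) we get O(¬log_record).
Premise 9 is O(renew_budget → log_record); contrapositively O(¬log_record → ¬renew_budget). Since O(¬log_record) holds, K gives O(¬renew_budget).
So O(¬renew_budget) holds, i.e. renew_budget is forbidden. None of the other listed options is forbidden under the premises.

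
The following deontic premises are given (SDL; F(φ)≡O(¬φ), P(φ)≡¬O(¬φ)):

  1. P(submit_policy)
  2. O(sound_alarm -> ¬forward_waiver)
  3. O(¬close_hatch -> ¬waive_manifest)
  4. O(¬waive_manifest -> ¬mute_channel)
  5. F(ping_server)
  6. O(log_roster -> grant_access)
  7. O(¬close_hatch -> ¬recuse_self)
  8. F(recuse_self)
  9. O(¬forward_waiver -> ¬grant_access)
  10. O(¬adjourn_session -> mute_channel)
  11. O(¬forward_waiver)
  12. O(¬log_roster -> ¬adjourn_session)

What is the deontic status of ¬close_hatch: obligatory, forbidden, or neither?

From premise 11 we have O(¬forward_waiver).
Applying K to premise 9 (O(¬forward_waiver -> ¬grant_access)) and O(¬forward_waiver) yields O(¬grant_access).
Premise 6, O(log_roster -> grant_access), contraposes to O(¬grant_access -> ¬log_roster); with O(¬grant_access) we get O(¬log_roster).
With premise 12, O(¬log_roster -> ¬adjourn_session), the K-axiom yields O(¬adjourn_session).
From O(¬adjourn_session) and premise 10, O(¬adjourn_session -> mute_channel), we obtain O(mute_channel).
Premise 4 is O(¬waive_manifest -> ¬mute_channel); contrapositively O(mute_channel -> waive_manifest). Since O(mute_channel) holds, K gives O(waive_manifest).
The contrapositive of premise 3 (O(¬close_hatch -> ¬waive_manifest)) is O(waive_manifest -> close_hatch), and O(waive_manifest) is already established, so O(close_hatch).
Premises 1, 2, 5, 7, 8 do not contribute to this derivation.
Thus O(close_hatch), which is F(¬close_hatch): ¬close_hatch is forbidden.

Forbidden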